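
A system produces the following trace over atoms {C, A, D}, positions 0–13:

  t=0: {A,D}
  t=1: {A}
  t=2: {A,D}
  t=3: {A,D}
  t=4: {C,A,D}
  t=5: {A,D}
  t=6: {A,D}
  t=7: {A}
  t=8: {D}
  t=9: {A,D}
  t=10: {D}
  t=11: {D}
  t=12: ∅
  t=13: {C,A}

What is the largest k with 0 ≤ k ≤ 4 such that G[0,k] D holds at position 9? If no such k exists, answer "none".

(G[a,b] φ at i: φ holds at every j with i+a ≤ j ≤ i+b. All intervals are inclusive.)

2

D must hold from j=9 onward; find where it first fails.
  j=9: holds
  j=10: holds
  j=11: holds
  j=12: fails
Holds on [9,11], so largest k = 2.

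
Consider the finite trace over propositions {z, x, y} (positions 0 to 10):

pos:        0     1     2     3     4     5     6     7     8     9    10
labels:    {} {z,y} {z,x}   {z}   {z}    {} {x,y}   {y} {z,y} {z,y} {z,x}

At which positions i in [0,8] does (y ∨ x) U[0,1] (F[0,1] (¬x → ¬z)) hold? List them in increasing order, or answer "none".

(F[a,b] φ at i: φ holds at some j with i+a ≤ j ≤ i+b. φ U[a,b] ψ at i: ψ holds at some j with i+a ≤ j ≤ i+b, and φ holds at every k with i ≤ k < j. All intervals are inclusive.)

0, 1, 2, 4, 5, 6, 7, 8

Evaluate at each i in [0,8]:
  i=0: ✓ (rhs at j=0)
  i=1: ✓ (rhs at j=1)
  i=2: ✓ (rhs at j=2)
  i=3: ✗ (lhs fails at k=3 before rhs at j=4)
  i=4: ✓ (rhs at j=4)
  i=5: ✓ (rhs at j=5)
  i=6: ✓ (rhs at j=6)
  i=7: ✓ (rhs at j=7)
  i=8: ✓ (rhs at j=9; lhs holds on [8,8])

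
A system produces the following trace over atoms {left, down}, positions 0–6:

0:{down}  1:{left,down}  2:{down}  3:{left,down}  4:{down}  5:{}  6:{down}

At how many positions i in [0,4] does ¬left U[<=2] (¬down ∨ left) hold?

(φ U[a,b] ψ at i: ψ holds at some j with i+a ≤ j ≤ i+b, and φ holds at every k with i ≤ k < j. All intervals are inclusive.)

Evaluate at each i in [0,4]:
  i=0: ✓ (rhs at j=1; lhs holds on [0,0])
  i=1: ✓ (rhs at j=1)
  i=2: ✓ (rhs at j=3; lhs holds on [2,2])
  i=3: ✓ (rhs at j=3)
  i=4: ✓ (rhs at j=5; lhs holds on [4,4])
Positions where it holds: {0, 1, 2, 3, 4} → 5.

5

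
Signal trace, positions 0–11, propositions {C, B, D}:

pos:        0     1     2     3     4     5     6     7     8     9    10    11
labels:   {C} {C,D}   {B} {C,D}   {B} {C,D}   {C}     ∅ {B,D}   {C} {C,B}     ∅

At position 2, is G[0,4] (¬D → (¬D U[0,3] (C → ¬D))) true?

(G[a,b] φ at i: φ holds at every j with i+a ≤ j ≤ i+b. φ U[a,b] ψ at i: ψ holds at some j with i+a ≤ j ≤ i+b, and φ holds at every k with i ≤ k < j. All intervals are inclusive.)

Check (¬D → (¬D U[0,3] (C → ¬D))) at every j in [2,6]:
  j=2: antecedent true; consequent holds → ✓
  j=3: antecedent false → ✓
  j=4: antecedent true; consequent holds → ✓
  j=5: antecedent false → ✓
  j=6: antecedent true; consequent holds → ✓
All positions satisfy it → formula holds.

Yes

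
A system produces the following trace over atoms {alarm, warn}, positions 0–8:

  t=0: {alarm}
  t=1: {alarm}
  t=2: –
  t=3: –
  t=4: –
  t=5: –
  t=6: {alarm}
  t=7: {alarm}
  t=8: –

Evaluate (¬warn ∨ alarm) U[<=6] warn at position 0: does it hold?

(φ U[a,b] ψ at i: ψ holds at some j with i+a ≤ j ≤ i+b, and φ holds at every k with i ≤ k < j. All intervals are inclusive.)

No

Need some j in [0,6] with warn, and (¬warn ∨ alarm) at every k in [0,j-1].
  j=0: warn false.
  j=1: warn false.
  j=2: warn false.
  j=3: warn false.
  j=4: warn false.
  j=5: warn false.
  j=6: warn false.
No j in the window works → until fails.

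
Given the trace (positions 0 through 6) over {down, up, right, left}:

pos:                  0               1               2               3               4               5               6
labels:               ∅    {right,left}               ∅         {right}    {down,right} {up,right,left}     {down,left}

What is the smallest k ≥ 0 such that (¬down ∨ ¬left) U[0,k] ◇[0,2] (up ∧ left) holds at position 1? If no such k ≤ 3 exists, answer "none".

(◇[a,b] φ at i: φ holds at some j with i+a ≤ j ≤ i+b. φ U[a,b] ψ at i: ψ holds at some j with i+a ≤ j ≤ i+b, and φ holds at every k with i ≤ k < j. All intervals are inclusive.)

2

Need earliest j ≥ 1 with ◇[0,2] (up ∧ left), and (¬down ∨ ¬left) at every k in [1,j-1].
  j=1: rhs fails.
  j=2: rhs fails.
  j=3: rhs holds; lhs holds on [1,2]. k = 2.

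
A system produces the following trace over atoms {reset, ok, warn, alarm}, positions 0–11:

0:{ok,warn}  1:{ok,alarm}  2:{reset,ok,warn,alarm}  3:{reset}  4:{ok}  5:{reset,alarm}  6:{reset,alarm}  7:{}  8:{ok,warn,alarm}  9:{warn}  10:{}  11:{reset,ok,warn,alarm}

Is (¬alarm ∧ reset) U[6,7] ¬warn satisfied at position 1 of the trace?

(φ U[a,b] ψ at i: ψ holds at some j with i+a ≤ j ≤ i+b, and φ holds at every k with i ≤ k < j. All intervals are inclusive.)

Need some j in [7,8] with ¬warn, and (¬alarm ∧ reset) at every k in [1,j-1].
  j=7: ¬warn holds, but (¬alarm ∧ reset) fails at k=1 → not this j.
  j=8: ¬warn false.
No j in the window works → until fails.

Does not hold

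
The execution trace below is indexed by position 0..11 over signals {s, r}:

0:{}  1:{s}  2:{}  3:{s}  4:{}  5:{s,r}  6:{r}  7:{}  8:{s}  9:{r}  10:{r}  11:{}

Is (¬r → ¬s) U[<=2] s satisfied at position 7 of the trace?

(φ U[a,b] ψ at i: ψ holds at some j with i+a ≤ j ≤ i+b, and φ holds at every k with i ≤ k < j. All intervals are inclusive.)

Need some j in [7,9] with s, and (¬r → ¬s) at every k in [7,j-1].
  j=7: s false.
  j=8: s holds; (¬r → ¬s) holds at every k in [7,7] → satisfied.

Holds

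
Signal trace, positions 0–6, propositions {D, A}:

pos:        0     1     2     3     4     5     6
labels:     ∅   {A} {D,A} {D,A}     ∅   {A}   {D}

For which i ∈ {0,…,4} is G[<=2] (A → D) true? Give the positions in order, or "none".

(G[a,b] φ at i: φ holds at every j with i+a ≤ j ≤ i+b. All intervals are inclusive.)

Evaluate at each i in [0,4]:
  i=0: ✗ (fails at j=1)
  i=1: ✗ (fails at j=1)
  i=2: ✓ (all of [2,4])
  i=3: ✗ (fails at j=5)
  i=4: ✗ (fails at j=5)

2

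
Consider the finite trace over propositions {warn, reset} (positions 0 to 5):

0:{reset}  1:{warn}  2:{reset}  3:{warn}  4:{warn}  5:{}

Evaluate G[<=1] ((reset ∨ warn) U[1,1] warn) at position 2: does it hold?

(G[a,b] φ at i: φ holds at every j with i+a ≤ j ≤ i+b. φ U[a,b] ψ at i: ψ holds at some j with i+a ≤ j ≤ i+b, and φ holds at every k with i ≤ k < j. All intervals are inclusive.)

Check ((reset ∨ warn) U[1,1] warn) at every j in [2,3]:
  j=2: holds
  j=3: holds
All positions satisfy it → formula holds.

Holds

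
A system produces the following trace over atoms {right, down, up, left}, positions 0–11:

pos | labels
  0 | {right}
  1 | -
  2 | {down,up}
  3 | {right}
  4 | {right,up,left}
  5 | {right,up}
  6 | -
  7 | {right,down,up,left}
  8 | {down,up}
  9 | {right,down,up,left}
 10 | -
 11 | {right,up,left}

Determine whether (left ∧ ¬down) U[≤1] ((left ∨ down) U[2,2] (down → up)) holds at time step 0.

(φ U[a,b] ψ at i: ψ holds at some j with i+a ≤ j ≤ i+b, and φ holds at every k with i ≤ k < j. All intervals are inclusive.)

Need some j in [0,1] with ((left ∨ down) U[2,2] (down → up)), and (left ∧ ¬down) at every k in [0,j-1].
  j=0: ((left ∨ down) U[2,2] (down → up)) — fails.
  j=1: ((left ∨ down) U[2,2] (down → up)) — fails.
No j in the window works → until fails.

No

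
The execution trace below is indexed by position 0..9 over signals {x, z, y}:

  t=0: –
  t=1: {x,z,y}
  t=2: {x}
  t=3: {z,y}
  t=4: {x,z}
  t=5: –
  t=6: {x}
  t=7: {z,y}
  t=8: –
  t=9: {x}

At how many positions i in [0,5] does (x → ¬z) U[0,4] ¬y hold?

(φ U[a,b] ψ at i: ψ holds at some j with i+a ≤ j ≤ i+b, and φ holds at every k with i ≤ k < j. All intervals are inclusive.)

5

Evaluate at each i in [0,5]:
  i=0: ✓ (rhs at j=0)
  i=1: ✗ (lhs fails at k=1 before rhs at j=2)
  i=2: ✓ (rhs at j=2)
  i=3: ✓ (rhs at j=4; lhs holds on [3,3])
  i=4: ✓ (rhs at j=4)
  i=5: ✓ (rhs at j=5)
Positions where it holds: {0, 2, 3, 4, 5} → 5.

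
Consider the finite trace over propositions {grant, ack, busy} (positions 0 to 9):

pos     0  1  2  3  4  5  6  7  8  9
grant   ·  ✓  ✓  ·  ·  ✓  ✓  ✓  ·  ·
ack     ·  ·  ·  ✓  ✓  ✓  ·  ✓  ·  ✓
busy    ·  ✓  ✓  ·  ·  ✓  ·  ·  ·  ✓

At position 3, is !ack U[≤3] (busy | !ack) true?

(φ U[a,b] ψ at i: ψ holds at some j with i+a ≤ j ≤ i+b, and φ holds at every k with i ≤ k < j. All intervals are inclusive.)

Need some j in [3,6] with (busy | !ack), and !ack at every k in [3,j-1].
  j=3: (busy | !ack) false.
  j=4: (busy | !ack) false.
  j=5: (busy | !ack) holds, but !ack fails at k=3 → not this j.
  j=6: (busy | !ack) holds, but !ack fails at k=3 → not this j.
No j in the window works → until fails.

No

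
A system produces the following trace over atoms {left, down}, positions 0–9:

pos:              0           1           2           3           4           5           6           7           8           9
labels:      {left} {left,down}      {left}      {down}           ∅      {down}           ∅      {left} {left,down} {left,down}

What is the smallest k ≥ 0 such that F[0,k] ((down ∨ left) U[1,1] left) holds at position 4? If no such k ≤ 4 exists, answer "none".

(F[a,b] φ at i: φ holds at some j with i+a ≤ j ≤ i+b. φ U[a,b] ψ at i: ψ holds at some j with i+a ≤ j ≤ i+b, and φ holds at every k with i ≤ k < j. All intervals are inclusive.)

Scan j = 4,5,… for ((down ∨ left) U[1,1] left):
  j=4: fails
  j=5: fails
  j=6: fails
  j=7: holds
First hit at j=7, so smallest k = 7-4 = 3.

3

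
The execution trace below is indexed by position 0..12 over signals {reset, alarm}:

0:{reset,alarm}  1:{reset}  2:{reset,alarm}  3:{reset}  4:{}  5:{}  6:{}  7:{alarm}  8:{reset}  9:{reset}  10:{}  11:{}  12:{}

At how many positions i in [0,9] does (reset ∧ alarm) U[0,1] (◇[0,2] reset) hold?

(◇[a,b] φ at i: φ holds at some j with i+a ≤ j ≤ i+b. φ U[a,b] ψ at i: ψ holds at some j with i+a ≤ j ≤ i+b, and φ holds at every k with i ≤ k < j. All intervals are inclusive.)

Evaluate at each i in [0,9]:
  i=0: ✓ (rhs at j=0)
  i=1: ✓ (rhs at j=1)
  i=2: ✓ (rhs at j=2)
  i=3: ✓ (rhs at j=3)
  i=4: ✗ (no rhs in [4,5])
  i=5: ✗ (lhs fails at k=5 before rhs at j=6)
  i=6: ✓ (rhs at j=6)
  i=7: ✓ (rhs at j=7)
  i=8: ✓ (rhs at j=8)
  i=9: ✓ (rhs at j=9)
Positions where it holds: {0, 1, 2, 3, 6, 7, 8, 9} → 8.

8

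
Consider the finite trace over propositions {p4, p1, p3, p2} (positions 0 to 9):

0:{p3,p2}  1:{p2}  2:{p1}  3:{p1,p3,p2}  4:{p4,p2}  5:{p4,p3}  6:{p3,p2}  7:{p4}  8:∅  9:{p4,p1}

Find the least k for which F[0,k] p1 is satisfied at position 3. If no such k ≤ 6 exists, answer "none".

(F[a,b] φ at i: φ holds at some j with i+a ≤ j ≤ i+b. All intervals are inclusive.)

0

Scan j = 3,4,… for p1:
  j=3: holds
First hit at j=3, so smallest k = 3-3 = 0.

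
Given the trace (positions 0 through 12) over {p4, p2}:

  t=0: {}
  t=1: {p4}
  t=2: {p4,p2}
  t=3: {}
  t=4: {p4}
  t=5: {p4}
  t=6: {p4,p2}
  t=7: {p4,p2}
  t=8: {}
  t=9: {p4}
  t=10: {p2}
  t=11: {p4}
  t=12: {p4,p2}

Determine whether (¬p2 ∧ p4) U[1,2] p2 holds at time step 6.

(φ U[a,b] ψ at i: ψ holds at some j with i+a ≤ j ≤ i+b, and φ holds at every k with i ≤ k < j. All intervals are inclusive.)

Need some j in [7,8] with p2, and (¬p2 ∧ p4) at every k in [6,j-1].
  j=7: p2 holds, but (¬p2 ∧ p4) fails at k=6 → not this j.
  j=8: p2 false.
No j in the window works → until fails.

False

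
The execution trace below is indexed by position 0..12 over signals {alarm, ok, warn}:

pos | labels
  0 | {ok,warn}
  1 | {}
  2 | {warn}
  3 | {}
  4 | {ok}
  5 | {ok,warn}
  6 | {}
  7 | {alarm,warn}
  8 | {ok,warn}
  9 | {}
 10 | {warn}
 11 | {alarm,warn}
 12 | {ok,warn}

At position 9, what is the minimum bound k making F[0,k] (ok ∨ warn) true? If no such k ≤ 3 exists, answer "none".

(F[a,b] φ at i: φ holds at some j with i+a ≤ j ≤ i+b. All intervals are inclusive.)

1

Scan j = 9,10,… for (ok ∨ warn):
  j=9: fails
  j=10: holds
First hit at j=10, so smallest k = 10-9 = 1.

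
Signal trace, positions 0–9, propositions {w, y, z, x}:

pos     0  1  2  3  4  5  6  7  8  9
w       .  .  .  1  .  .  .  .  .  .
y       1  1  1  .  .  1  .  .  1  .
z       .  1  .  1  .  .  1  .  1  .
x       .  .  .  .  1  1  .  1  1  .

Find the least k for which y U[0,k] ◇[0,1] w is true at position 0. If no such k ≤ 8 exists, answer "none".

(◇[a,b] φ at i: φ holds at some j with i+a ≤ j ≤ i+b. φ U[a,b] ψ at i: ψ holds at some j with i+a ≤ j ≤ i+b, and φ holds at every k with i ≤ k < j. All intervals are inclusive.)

Need earliest j ≥ 0 with ◇[0,1] w, and y at every k in [0,j-1].
  j=0: rhs fails.
  j=1: rhs fails.
  j=2: rhs holds; lhs holds on [0,1]. k = 2.

2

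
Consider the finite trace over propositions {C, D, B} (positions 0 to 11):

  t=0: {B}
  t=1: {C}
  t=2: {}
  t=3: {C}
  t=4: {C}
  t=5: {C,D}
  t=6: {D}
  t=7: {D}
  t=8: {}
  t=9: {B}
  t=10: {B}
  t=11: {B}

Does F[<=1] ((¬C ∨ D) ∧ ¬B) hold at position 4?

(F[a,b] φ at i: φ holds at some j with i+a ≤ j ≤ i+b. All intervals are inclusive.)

Yes

Check ((¬C ∨ D) ∧ ¬B) at each j in [4,5]:
  j=4: false
  j=5: true
Found at j=5 → formula holds.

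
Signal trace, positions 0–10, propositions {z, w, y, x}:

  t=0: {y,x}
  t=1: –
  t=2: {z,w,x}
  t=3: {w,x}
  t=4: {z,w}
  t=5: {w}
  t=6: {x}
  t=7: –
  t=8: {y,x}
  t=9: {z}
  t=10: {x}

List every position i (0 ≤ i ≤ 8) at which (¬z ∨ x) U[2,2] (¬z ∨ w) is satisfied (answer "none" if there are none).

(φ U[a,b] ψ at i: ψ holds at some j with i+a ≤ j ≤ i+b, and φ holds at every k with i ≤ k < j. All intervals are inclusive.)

Evaluate at each i in [0,8]:
  i=0: ✓ (rhs at j=2; lhs holds on [0,1])
  i=1: ✓ (rhs at j=3; lhs holds on [1,2])
  i=2: ✓ (rhs at j=4; lhs holds on [2,3])
  i=3: ✗ (lhs fails at k=4 before rhs at j=5)
  i=4: ✗ (lhs fails at k=4 before rhs at j=6)
  i=5: ✓ (rhs at j=7; lhs holds on [5,6])
  i=6: ✓ (rhs at j=8; lhs holds on [6,7])
  i=7: ✗ (no rhs in [9,9])
  i=8: ✗ (lhs fails at k=9 before rhs at j=10)

0, 1, 2, 5, 6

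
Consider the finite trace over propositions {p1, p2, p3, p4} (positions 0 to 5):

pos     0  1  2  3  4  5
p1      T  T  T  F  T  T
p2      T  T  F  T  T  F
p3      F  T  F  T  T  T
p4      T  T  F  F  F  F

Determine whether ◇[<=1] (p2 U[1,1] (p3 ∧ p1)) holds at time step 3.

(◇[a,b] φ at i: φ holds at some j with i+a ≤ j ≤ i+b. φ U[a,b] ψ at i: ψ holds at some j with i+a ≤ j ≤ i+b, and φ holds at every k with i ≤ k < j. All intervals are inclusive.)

Check (p2 U[1,1] (p3 ∧ p1)) at each j in [3,4]:
  j=3: holds
  j=4: holds
Found at j=3 → formula holds.

Yes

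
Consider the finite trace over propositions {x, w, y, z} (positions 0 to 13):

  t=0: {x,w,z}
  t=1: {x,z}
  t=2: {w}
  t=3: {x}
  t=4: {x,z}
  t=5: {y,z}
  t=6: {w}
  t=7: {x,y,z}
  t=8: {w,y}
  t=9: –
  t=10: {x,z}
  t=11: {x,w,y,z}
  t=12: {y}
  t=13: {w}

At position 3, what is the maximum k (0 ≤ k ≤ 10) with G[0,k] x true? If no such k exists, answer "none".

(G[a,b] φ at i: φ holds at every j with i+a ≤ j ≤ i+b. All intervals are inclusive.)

x must hold from j=3 onward; find where it first fails.
  j=3: holds
  j=4: holds
  j=5: fails
Holds on [3,4], so largest k = 1.

1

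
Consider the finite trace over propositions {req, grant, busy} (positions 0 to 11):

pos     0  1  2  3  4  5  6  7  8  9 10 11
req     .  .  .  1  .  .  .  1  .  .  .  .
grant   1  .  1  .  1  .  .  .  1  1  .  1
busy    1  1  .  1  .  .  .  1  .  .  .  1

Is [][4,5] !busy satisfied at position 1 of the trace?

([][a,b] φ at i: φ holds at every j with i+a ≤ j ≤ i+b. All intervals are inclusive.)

True

Check !busy at every j in [5,6]:
  j=5: true
  j=6: true
All positions satisfy it → formula holds.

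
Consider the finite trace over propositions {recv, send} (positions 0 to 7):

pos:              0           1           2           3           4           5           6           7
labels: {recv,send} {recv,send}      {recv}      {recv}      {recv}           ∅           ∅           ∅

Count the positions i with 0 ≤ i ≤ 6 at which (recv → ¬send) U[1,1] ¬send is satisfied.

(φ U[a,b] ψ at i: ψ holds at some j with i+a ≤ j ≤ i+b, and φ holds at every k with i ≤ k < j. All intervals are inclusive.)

Evaluate at each i in [0,6]:
  i=0: ✗ (no rhs in [1,1])
  i=1: ✗ (lhs fails at k=1 before rhs at j=2)
  i=2: ✓ (rhs at j=3; lhs holds on [2,2])
  i=3: ✓ (rhs at j=4; lhs holds on [3,3])
  i=4: ✓ (rhs at j=5; lhs holds on [4,4])
  i=5: ✓ (rhs at j=6; lhs holds on [5,5])
  i=6: ✓ (rhs at j=7; lhs holds on [6,6])
Positions where it holds: {2, 3, 4, 5, 6} → 5.

5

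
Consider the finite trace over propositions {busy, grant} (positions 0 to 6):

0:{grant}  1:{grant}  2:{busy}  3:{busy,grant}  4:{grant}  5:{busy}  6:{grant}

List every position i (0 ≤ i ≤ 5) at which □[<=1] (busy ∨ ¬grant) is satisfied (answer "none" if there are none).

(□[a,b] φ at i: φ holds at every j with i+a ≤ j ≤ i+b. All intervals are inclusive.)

Evaluate at each i in [0,5]:
  i=0: ✗ (fails at j=0)
  i=1: ✗ (fails at j=1)
  i=2: ✓ (all of [2,3])
  i=3: ✗ (fails at j=4)
  i=4: ✗ (fails at j=4)
  i=5: ✗ (fails at j=6)

2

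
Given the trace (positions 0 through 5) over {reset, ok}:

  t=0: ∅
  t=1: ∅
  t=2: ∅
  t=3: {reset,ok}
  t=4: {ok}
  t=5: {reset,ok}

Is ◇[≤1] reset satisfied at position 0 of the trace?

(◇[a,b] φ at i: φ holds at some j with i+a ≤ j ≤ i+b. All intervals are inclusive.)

Does not hold

Check reset at each j in [0,1]:
  j=0: false
  j=1: false
No position in the window satisfies it → formula fails.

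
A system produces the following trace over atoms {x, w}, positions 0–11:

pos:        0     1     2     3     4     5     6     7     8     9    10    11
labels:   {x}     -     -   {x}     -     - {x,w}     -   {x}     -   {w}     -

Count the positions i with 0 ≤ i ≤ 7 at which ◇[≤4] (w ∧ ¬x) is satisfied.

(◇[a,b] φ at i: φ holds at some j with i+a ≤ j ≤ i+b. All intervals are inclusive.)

2

Evaluate at each i in [0,7]:
  i=0: ✗ (none in [0,4])
  i=1: ✗ (none in [1,5])
  i=2: ✗ (none in [2,6])
  i=3: ✗ (none in [3,7])
  i=4: ✗ (none in [4,8])
  i=5: ✗ (none in [5,9])
  i=6: ✓ (witness j=10)
  i=7: ✓ (witness j=10)
Positions where it holds: {6, 7} → 2.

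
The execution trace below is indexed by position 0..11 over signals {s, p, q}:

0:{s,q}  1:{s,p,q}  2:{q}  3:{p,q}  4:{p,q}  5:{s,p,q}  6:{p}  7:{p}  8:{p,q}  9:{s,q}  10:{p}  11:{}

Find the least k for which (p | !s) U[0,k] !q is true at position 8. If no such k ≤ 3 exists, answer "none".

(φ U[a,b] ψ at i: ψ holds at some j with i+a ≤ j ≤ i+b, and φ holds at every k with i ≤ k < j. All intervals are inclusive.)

none

Need earliest j ≥ 8 with !q, and (p | !s) at every k in [8,j-1].
  j=8: rhs fails.
  j=9: rhs fails.
  j=10: rhs holds but lhs fails at k=9.
  j=11: rhs holds but lhs fails at k=9.
No witness within the range → none.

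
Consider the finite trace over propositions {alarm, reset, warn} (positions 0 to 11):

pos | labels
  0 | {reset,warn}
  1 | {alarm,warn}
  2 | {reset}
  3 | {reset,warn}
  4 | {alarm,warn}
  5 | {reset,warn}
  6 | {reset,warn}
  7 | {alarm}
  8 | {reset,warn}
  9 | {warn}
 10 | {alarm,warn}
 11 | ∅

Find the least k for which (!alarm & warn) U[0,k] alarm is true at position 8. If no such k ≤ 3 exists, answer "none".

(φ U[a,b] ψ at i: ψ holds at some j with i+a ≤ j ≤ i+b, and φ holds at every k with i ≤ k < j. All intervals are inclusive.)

2

Need earliest j ≥ 8 with alarm, and (!alarm & warn) at every k in [8,j-1].
  j=8: rhs fails.
  j=9: rhs fails.
  j=10: rhs holds; lhs holds on [8,9]. k = 2.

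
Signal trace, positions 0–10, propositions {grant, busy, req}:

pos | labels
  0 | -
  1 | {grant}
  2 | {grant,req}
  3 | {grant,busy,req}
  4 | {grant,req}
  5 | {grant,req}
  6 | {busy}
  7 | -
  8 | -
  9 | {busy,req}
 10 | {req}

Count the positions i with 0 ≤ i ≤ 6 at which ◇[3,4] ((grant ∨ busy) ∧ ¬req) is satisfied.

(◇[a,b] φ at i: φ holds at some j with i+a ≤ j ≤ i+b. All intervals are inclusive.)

Evaluate at each i in [0,6]:
  i=0: ✗ (none in [3,4])
  i=1: ✗ (none in [4,5])
  i=2: ✓ (witness j=6)
  i=3: ✓ (witness j=6)
  i=4: ✗ (none in [7,8])
  i=5: ✗ (none in [8,9])
  i=6: ✗ (none in [9,10])
Positions where it holds: {2, 3} → 2.

2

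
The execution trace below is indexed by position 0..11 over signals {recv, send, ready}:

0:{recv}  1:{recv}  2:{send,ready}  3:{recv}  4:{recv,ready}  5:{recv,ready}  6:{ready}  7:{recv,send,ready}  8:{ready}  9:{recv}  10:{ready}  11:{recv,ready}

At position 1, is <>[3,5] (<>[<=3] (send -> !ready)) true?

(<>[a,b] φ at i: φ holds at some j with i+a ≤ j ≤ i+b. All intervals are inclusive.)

Check <>[<=3] (send -> !ready) at each j in [4,6]:
  j=4: holds (witness at 4)
  j=5: holds (witness at 5)
  j=6: holds (witness at 6)
Found at j=4 → formula holds.

Holds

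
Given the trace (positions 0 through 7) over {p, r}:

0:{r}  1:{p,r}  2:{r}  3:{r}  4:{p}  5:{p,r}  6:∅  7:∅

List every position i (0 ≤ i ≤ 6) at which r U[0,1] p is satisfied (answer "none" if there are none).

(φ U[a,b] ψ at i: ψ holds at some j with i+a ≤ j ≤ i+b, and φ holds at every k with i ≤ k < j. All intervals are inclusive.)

Evaluate at each i in [0,6]:
  i=0: ✓ (rhs at j=1; lhs holds on [0,0])
  i=1: ✓ (rhs at j=1)
  i=2: ✗ (no rhs in [2,3])
  i=3: ✓ (rhs at j=4; lhs holds on [3,3])
  i=4: ✓ (rhs at j=4)
  i=5: ✓ (rhs at j=5)
  i=6: ✗ (no rhs in [6,7])

0, 1, 3, 4, 5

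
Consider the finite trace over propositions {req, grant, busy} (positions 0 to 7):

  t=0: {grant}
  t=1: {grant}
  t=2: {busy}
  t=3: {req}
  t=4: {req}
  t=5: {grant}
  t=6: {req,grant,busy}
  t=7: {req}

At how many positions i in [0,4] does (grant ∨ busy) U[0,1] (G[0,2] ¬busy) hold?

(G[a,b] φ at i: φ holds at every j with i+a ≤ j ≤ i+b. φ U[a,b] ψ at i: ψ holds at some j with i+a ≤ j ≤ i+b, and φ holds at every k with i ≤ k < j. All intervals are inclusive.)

Evaluate at each i in [0,4]:
  i=0: ✗ (no rhs in [0,1])
  i=1: ✗ (no rhs in [1,2])
  i=2: ✓ (rhs at j=3; lhs holds on [2,2])
  i=3: ✓ (rhs at j=3)
  i=4: ✗ (no rhs in [4,5])
Positions where it holds: {2, 3} → 2.

2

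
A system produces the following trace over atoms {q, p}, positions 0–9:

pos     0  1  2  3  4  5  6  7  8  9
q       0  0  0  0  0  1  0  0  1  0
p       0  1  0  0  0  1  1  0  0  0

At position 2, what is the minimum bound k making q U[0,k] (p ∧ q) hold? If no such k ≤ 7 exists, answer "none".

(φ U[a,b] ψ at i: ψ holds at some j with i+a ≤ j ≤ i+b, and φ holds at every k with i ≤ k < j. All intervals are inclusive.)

Need earliest j ≥ 2 with (p ∧ q), and q at every k in [2,j-1].
  j=2: rhs fails.
  j=3: rhs fails.
  j=4: rhs fails.
  j=5: rhs holds but lhs fails at k=2.
  j=6: rhs fails.
  j=7: rhs fails.
  j=8: rhs fails.
  j=9: rhs fails.
No witness within the range → none.

none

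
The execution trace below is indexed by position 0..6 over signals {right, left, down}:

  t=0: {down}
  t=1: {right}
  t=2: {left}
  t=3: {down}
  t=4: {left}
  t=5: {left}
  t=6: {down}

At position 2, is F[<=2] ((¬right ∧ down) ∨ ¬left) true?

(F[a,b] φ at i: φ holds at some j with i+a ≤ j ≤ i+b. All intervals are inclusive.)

Yes

Check ((¬right ∧ down) ∨ ¬left) at each j in [2,4]:
  j=2: false
  j=3: true
  j=4: false
Found at j=3 → formula holds.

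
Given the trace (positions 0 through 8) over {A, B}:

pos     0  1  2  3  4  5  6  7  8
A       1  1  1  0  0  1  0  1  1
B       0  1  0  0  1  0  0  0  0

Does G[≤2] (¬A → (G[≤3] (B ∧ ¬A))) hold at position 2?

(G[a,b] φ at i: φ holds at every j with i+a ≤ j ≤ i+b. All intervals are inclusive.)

No

Check (¬A → (G[≤3] (B ∧ ¬A))) at every j in [2,4]:
  j=2: antecedent false → ✓
  j=3: antecedent true; consequent fails at 3 → ✗
  j=4: antecedent true; consequent fails at 5 → ✗
Fails at j=3 → formula fails.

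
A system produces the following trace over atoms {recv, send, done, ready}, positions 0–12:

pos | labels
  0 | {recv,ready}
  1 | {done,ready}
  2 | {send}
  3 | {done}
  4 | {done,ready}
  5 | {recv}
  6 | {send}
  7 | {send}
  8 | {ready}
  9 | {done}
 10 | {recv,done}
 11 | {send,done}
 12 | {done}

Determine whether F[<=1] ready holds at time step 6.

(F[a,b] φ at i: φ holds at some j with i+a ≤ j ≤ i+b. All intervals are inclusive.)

No

Check ready at each j in [6,7]:
  j=6: false
  j=7: false
No position in the window satisfies it → formula fails.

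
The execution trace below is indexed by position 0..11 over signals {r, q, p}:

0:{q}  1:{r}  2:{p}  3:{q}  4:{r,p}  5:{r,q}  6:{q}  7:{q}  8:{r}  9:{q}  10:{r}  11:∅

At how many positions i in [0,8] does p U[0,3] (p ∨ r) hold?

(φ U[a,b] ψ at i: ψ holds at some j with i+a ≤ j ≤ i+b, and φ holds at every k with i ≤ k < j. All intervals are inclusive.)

Evaluate at each i in [0,8]:
  i=0: ✗ (lhs fails at k=0 before rhs at j=1)
  i=1: ✓ (rhs at j=1)
  i=2: ✓ (rhs at j=2)
  i=3: ✗ (lhs fails at k=3 before rhs at j=4)
  i=4: ✓ (rhs at j=4)
  i=5: ✓ (rhs at j=5)
  i=6: ✗ (lhs fails at k=6 before rhs at j=8)
  i=7: ✗ (lhs fails at k=7 before rhs at j=8)
  i=8: ✓ (rhs at j=8)
Positions where it holds: {1, 2, 4, 5, 8} → 5.

5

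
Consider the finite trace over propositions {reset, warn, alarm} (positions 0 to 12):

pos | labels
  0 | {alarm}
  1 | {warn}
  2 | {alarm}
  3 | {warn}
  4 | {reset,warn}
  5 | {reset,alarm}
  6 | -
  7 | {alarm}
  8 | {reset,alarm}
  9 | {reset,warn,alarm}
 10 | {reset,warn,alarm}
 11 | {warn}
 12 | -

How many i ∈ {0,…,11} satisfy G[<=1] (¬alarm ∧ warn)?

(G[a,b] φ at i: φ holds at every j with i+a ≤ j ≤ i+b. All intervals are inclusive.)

1

Evaluate at each i in [0,11]:
  i=0: ✗ (fails at j=0)
  i=1: ✗ (fails at j=2)
  i=2: ✗ (fails at j=2)
  i=3: ✓ (all of [3,4])
  i=4: ✗ (fails at j=5)
  i=5: ✗ (fails at j=5)
  i=6: ✗ (fails at j=6)
  i=7: ✗ (fails at j=7)
  i=8: ✗ (fails at j=8)
  i=9: ✗ (fails at j=9)
  i=10: ✗ (fails at j=10)
  i=11: ✗ (fails at j=12)
Positions where it holds: {3} → 1.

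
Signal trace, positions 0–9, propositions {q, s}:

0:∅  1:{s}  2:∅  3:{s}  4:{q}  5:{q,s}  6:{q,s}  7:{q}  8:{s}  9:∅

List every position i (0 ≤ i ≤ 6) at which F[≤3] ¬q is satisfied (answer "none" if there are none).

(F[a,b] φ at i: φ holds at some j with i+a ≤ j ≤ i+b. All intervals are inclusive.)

0, 1, 2, 3, 5, 6

Evaluate at each i in [0,6]:
  i=0: ✓ (witness j=0)
  i=1: ✓ (witness j=1)
  i=2: ✓ (witness j=2)
  i=3: ✓ (witness j=3)
  i=4: ✗ (none in [4,7])
  i=5: ✓ (witness j=8)
  i=6: ✓ (witness j=8)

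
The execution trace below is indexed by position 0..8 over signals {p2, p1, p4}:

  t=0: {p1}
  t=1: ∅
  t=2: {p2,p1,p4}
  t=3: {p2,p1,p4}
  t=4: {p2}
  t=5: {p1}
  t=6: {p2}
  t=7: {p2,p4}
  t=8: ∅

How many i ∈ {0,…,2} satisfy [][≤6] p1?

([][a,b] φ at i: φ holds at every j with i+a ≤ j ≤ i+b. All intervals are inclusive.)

0

Evaluate at each i in [0,2]:
  i=0: ✗ (fails at j=1)
  i=1: ✗ (fails at j=1)
  i=2: ✗ (fails at j=4)
Positions where it holds: {} → 0.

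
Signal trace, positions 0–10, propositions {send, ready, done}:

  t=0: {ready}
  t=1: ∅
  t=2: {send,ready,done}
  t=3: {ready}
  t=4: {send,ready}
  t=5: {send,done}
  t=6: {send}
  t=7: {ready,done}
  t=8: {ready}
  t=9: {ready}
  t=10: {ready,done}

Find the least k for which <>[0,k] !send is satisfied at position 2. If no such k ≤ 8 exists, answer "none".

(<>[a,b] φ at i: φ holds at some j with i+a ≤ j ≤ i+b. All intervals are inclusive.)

1

Scan j = 2,3,… for !send:
  j=2: fails
  j=3: holds
First hit at j=3, so smallest k = 3-2 = 1.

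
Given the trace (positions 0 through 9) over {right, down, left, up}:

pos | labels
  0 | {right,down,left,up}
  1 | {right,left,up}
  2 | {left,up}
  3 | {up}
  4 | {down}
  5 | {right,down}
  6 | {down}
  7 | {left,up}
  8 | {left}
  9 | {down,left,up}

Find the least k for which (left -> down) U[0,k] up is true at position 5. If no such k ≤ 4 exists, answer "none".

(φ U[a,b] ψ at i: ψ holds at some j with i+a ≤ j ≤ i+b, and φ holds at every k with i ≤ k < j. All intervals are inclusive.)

Need earliest j ≥ 5 with up, and (left -> down) at every k in [5,j-1].
  j=5: rhs fails.
  j=6: rhs fails.
  j=7: rhs holds; lhs holds on [5,6]. k = 2.

2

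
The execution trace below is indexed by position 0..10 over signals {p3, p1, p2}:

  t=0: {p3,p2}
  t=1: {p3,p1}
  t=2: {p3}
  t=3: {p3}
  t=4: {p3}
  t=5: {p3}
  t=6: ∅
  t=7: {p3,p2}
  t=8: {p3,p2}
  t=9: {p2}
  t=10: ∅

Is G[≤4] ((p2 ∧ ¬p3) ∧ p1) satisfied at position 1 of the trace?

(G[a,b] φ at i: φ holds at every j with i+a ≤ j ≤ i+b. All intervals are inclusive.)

Check ((p2 ∧ ¬p3) ∧ p1) at every j in [1,5]:
  j=1: false
  j=2: false
  j=3: false
  j=4: false
  j=5: false
Fails at j=1 → formula fails.

False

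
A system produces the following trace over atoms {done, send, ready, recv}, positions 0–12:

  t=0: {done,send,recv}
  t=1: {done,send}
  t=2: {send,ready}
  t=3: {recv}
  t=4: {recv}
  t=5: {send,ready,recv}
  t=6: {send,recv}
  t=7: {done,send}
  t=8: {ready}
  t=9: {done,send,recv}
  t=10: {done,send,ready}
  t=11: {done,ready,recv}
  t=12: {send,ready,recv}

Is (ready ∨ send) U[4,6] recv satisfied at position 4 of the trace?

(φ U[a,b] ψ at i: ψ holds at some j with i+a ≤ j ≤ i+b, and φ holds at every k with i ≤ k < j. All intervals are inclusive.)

No

Need some j in [8,10] with recv, and (ready ∨ send) at every k in [4,j-1].
  j=8: recv false.
  j=9: recv holds, but (ready ∨ send) fails at k=4 → not this j.
  j=10: recv false.
No j in the window works → until fails.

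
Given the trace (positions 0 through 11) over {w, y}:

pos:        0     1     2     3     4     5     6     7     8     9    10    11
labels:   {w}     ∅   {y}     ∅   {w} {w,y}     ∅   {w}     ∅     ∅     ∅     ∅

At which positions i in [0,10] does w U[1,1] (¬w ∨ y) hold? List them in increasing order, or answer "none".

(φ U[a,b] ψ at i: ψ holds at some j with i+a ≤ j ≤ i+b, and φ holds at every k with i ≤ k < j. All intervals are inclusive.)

Evaluate at each i in [0,10]:
  i=0: ✓ (rhs at j=1; lhs holds on [0,0])
  i=1: ✗ (lhs fails at k=1 before rhs at j=2)
  i=2: ✗ (lhs fails at k=2 before rhs at j=3)
  i=3: ✗ (no rhs in [4,4])
  i=4: ✓ (rhs at j=5; lhs holds on [4,4])
  i=5: ✓ (rhs at j=6; lhs holds on [5,5])
  i=6: ✗ (no rhs in [7,7])
  i=7: ✓ (rhs at j=8; lhs holds on [7,7])
  i=8: ✗ (lhs fails at k=8 before rhs at j=9)
  i=9: ✗ (lhs fails at k=9 before rhs at j=10)
  i=10: ✗ (lhs fails at k=10 before rhs at j=11)

0, 4, 5, 7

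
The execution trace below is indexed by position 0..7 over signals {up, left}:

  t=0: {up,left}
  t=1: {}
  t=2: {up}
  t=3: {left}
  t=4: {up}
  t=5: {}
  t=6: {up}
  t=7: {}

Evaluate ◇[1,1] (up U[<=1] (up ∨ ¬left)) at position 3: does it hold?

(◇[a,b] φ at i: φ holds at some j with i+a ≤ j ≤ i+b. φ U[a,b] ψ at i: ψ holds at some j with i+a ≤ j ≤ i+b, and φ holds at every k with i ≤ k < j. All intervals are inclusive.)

Yes

Check (up U[<=1] (up ∨ ¬left)) at each j in [4,4]:
  j=4: holds
Found at j=4 → formula holds.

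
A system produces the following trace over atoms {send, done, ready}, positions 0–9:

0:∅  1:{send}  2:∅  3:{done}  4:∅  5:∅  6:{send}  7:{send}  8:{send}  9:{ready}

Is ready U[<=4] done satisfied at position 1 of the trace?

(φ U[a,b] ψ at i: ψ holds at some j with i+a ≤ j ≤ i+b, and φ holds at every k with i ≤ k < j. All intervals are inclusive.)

Does not hold

Need some j in [1,5] with done, and ready at every k in [1,j-1].
  j=1: done false.
  j=2: done false.
  j=3: done holds, but ready fails at k=1 → not this j.
  j=4: done false.
  j=5: done false.
No j in the window works → until fails.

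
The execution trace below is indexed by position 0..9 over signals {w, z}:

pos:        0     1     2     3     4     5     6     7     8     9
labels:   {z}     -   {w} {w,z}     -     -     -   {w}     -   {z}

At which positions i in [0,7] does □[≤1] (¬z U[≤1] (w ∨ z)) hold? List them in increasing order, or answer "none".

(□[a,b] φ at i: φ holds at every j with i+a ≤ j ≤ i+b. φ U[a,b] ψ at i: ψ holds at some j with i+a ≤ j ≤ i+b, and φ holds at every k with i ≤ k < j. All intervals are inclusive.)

0, 1, 2, 6, 7

Evaluate at each i in [0,7]:
  i=0: ✓ (all of [0,1])
  i=1: ✓ (all of [1,2])
  i=2: ✓ (all of [2,3])
  i=3: ✗ (fails at j=4)
  i=4: ✗ (fails at j=4)
  i=5: ✗ (fails at j=5)
  i=6: ✓ (all of [6,7])
  i=7: ✓ (all of [7,8])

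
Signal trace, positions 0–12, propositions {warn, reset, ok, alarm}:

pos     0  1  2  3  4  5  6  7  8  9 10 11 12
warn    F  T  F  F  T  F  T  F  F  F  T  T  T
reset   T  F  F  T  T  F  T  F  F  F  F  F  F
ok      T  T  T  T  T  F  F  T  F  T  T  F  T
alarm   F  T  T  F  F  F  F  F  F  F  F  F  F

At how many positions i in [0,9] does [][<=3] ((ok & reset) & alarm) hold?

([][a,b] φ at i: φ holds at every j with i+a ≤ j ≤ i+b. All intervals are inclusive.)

0

Evaluate at each i in [0,9]:
  i=0: ✗ (fails at j=0)
  i=1: ✗ (fails at j=1)
  i=2: ✗ (fails at j=2)
  i=3: ✗ (fails at j=3)
  i=4: ✗ (fails at j=4)
  i=5: ✗ (fails at j=5)
  i=6: ✗ (fails at j=6)
  i=7: ✗ (fails at j=7)
  i=8: ✗ (fails at j=8)
  i=9: ✗ (fails at j=9)
Positions where it holds: {} → 0.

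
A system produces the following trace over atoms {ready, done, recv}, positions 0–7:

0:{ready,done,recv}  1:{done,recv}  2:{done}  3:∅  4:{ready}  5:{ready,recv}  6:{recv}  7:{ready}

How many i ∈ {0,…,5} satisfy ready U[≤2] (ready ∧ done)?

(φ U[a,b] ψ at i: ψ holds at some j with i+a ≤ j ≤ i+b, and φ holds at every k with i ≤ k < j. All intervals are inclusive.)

Evaluate at each i in [0,5]:
  i=0: ✓ (rhs at j=0)
  i=1: ✗ (no rhs in [1,3])
  i=2: ✗ (no rhs in [2,4])
  i=3: ✗ (no rhs in [3,5])
  i=4: ✗ (no rhs in [4,6])
  i=5: ✗ (no rhs in [5,7])
Positions where it holds: {0} → 1.

1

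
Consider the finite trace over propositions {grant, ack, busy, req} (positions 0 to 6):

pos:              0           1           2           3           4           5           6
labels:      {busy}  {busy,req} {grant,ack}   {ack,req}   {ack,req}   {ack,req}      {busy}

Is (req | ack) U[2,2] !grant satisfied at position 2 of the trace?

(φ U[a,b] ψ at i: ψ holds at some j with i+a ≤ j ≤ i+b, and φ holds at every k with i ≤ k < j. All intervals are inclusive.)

Need some j in [4,4] with !grant, and (req | ack) at every k in [2,j-1].
  j=4: !grant holds; (req | ack) holds at every k in [2,3] → satisfied.

Holds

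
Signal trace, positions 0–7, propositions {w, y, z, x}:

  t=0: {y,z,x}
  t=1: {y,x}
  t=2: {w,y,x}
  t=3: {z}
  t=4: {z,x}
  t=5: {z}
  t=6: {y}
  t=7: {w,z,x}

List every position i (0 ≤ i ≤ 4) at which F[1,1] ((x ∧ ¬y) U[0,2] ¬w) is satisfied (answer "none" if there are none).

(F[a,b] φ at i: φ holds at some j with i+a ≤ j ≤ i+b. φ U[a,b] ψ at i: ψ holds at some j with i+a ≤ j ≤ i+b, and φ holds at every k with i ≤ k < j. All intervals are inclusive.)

0, 2, 3, 4

Evaluate at each i in [0,4]:
  i=0: ✓ (witness j=1)
  i=1: ✗ (none in [2,2])
  i=2: ✓ (witness j=3)
  i=3: ✓ (witness j=4)
  i=4: ✓ (witness j=5)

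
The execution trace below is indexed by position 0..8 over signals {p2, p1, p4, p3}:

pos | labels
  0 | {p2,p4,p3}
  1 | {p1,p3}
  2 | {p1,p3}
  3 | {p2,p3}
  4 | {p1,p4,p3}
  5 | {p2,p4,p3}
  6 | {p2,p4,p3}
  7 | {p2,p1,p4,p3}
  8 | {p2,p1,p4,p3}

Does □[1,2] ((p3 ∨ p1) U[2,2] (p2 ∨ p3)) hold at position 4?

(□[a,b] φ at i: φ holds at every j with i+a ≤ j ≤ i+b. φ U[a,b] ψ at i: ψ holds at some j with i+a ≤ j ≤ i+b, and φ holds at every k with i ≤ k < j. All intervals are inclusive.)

Check ((p3 ∨ p1) U[2,2] (p2 ∨ p3)) at every j in [5,6]:
  j=5: holds
  j=6: holds
All positions satisfy it → formula holds.

Holds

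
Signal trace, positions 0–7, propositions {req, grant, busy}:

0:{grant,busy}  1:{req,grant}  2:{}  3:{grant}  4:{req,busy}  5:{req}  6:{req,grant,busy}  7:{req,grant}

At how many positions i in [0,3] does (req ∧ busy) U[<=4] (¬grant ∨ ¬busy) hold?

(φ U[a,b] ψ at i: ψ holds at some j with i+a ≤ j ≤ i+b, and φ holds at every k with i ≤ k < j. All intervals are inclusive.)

3

Evaluate at each i in [0,3]:
  i=0: ✗ (lhs fails at k=0 before rhs at j=1)
  i=1: ✓ (rhs at j=1)
  i=2: ✓ (rhs at j=2)
  i=3: ✓ (rhs at j=3)
Positions where it holds: {1, 2, 3} → 3.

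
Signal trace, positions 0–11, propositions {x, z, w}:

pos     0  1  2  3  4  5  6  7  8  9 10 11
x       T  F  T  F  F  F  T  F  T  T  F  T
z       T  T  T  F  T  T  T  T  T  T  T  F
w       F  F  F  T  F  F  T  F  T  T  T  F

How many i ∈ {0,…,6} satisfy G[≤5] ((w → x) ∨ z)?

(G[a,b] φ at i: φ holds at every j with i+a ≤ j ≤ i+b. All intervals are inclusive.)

Evaluate at each i in [0,6]:
  i=0: ✗ (fails at j=3)
  i=1: ✗ (fails at j=3)
  i=2: ✗ (fails at j=3)
  i=3: ✗ (fails at j=3)
  i=4: ✓ (all of [4,9])
  i=5: ✓ (all of [5,10])
  i=6: ✓ (all of [6,11])
Positions where it holds: {4, 5, 6} → 3.

3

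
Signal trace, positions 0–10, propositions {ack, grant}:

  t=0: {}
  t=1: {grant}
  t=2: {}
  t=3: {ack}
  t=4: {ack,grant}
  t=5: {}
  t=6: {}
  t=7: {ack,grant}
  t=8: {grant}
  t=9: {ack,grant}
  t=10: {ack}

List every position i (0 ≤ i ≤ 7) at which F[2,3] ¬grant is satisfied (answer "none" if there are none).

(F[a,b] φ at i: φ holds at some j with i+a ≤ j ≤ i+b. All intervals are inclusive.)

Evaluate at each i in [0,7]:
  i=0: ✓ (witness j=2)
  i=1: ✓ (witness j=3)
  i=2: ✓ (witness j=5)
  i=3: ✓ (witness j=5)
  i=4: ✓ (witness j=6)
  i=5: ✗ (none in [7,8])
  i=6: ✗ (none in [8,9])
  i=7: ✓ (witness j=10)

0, 1, 2, 3, 4, 7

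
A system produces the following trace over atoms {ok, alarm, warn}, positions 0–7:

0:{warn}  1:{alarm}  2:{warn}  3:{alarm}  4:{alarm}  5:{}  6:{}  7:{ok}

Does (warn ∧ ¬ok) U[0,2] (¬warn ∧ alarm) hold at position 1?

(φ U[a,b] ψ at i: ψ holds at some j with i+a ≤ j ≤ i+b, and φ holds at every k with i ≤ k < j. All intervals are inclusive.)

True

Need some j in [1,3] with (¬warn ∧ alarm), and (warn ∧ ¬ok) at every k in [1,j-1].
  j=1: (¬warn ∧ alarm) holds; no prefix to check → satisfied.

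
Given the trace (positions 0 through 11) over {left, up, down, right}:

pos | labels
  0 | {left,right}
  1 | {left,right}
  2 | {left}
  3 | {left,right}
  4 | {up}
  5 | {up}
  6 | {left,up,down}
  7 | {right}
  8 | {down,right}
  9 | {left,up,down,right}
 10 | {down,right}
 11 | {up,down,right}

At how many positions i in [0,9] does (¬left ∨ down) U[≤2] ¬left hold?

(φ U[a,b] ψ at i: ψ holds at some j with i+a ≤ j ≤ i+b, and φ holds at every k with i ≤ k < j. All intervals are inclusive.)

Evaluate at each i in [0,9]:
  i=0: ✗ (no rhs in [0,2])
  i=1: ✗ (no rhs in [1,3])
  i=2: ✗ (lhs fails at k=2 before rhs at j=4)
  i=3: ✗ (lhs fails at k=3 before rhs at j=4)
  i=4: ✓ (rhs at j=4)
  i=5: ✓ (rhs at j=5)
  i=6: ✓ (rhs at j=7; lhs holds on [6,6])
  i=7: ✓ (rhs at j=7)
  i=8: ✓ (rhs at j=8)
  i=9: ✓ (rhs at j=10; lhs holds on [9,9])
Positions where it holds: {4, 5, 6, 7, 8, 9} → 6.

6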